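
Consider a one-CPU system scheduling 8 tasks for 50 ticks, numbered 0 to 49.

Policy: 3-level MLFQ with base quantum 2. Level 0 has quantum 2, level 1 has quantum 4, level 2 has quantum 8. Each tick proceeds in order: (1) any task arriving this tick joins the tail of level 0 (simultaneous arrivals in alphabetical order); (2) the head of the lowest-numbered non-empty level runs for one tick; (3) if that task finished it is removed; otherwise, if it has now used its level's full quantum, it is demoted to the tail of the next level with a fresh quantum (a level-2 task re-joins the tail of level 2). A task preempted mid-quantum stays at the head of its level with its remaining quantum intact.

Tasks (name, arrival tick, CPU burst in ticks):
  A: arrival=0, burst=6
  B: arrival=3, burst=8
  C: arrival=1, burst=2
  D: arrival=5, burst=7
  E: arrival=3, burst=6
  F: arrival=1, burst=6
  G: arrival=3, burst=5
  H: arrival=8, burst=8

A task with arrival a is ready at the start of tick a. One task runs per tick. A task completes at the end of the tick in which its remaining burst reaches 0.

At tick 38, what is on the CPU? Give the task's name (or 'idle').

running at tick 38 = D

t=0: L0/L1/L2 = A/-/- → run A
t=1: L0/L1/L2 = ACF/-/- → run A
t=2: L0/L1/L2 = CF/A/- → run C
t=3: L0/L1/L2 = CFBEG/A/- → run C
t=4: L0/L1/L2 = FBEG/A/- → run F
t=5: L0/L1/L2 = FBEGD/A/- → run F
t=6: L0/L1/L2 = BEGD/AF/- → run B
t=7: L0/L1/L2 = BEGD/AF/- → run B
t=8: L0/L1/L2 = EGDH/AFB/- → run E
t=9: L0/L1/L2 = EGDH/AFB/- → run E
t=10: L0/L1/L2 = GDH/AFBE/- → run G
t=11: L0/L1/L2 = GDH/AFBE/- → run G
t=12: L0/L1/L2 = DH/AFBEG/- → run D
t=13: L0/L1/L2 = DH/AFBEG/- → run D
t=14: L0/L1/L2 = H/AFBEGD/- → run H
t=15: L0/L1/L2 = H/AFBEGD/- → run H
t=16: L0/L1/L2 = -/AFBEGDH/- → run A
t=17: L0/L1/L2 = -/AFBEGDH/- → run A
t=18: L0/L1/L2 = -/AFBEGDH/- → run A
t=19: L0/L1/L2 = -/AFBEGDH/- → run A
t=20: L0/L1/L2 = -/FBEGDH/- → run F
t=21: L0/L1/L2 = -/FBEGDH/- → run F
t=22: L0/L1/L2 = -/FBEGDH/- → run F
t=23: L0/L1/L2 = -/FBEGDH/- → run F
t=24: L0/L1/L2 = -/BEGDH/- → run B
t=25: L0/L1/L2 = -/BEGDH/- → run B
t=26: L0/L1/L2 = -/BEGDH/- → run B
t=27: L0/L1/L2 = -/BEGDH/- → run B
t=28: L0/L1/L2 = -/EGDH/B → run E
t=29: L0/L1/L2 = -/EGDH/B → run E
t=30: L0/L1/L2 = -/EGDH/B → run E
t=31: L0/L1/L2 = -/EGDH/B → run E
t=32: L0/L1/L2 = -/GDH/B → run G
t=33: L0/L1/L2 = -/GDH/B → run G
t=34: L0/L1/L2 = -/GDH/B → run G
t=35: L0/L1/L2 = -/DH/B → run D
t=36: L0/L1/L2 = -/DH/B → run D
t=37: L0/L1/L2 = -/DH/B → run D
t=38: L0/L1/L2 = -/DH/B → run D
t=39: L0/L1/L2 = -/H/BD → run H
t=40: L0/L1/L2 = -/H/BD → run H
t=41: L0/L1/L2 = -/H/BD → run H
t=42: L0/L1/L2 = -/H/BD → run H
t=43: L0/L1/L2 = -/-/BDH → run B
t=44: L0/L1/L2 = -/-/BDH → run B
t=45: L0/L1/L2 = -/-/DH → run D
t=46: L0/L1/L2 = -/-/H → run H
t=47: L0/L1/L2 = -/-/H → run H
t=48: (idle)
t=49: (idle)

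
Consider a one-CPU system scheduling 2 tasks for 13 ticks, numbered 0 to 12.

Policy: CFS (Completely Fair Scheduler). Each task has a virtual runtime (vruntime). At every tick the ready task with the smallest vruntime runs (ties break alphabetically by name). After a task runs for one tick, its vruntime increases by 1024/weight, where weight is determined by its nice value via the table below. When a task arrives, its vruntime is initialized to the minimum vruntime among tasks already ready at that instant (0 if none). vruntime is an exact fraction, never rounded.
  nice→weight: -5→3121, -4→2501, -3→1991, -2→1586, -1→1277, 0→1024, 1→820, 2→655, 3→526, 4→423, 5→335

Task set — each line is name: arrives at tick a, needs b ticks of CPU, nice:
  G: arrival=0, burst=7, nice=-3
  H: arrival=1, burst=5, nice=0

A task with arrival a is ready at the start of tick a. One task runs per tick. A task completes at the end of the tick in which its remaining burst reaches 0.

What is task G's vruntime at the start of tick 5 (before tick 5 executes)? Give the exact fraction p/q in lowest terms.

t=0: vr[G=0] → run G
t=1: vr[G=1024/1991 H=1024/1991] → run G
t=2: vr[G=2048/1991 H=1024/1991] → run H
t=3: vr[G=2048/1991 H=3015/1991] → run G
t=4: vr[G=3072/1991 H=3015/1991] → run H
t=5: vr[G=3072/1991 H=5006/1991] → run G
t=6: vr[G=4096/1991 H=5006/1991] → run G
t=7: vr[G=5120/1991 H=5006/1991] → run H
t=8: vr[G=5120/1991 H=6997/1991] → run G
t=9: vr[G=6144/1991 H=6997/1991] → run G
t=10: vr[H=6997/1991] → run H
t=11: vr[H=8988/1991] → run H
t=12: (idle)

vruntime(G, start of tick 5) = 3072/1991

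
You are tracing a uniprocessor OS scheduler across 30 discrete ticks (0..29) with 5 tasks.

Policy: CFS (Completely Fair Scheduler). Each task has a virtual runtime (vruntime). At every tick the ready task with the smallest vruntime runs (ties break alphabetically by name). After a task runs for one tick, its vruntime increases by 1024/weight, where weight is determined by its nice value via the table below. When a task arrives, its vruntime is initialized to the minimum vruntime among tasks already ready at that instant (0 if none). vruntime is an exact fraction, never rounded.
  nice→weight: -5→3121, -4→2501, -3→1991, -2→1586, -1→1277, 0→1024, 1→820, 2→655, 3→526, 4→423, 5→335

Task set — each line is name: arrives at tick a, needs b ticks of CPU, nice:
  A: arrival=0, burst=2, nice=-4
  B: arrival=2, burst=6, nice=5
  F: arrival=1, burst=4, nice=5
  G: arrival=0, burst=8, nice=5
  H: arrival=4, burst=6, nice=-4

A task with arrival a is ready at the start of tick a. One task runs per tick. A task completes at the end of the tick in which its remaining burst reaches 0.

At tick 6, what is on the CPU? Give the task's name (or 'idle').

t=0: vr[A=0 G=0] → run A
t=1: vr[A=1024/2501 F=0 G=0] → run F
t=2: vr[A=1024/2501 B=0 F=1024/335 G=0] → run B
t=3: vr[A=1024/2501 B=1024/335 F=1024/335 G=0] → run G
t=4: vr[A=1024/2501 B=1024/335 F=1024/335 G=1024/335 H=1024/2501] → run A
t=5: vr[B=1024/335 F=1024/335 G=1024/335 H=1024/2501] → run H
t=6: vr[B=1024/335 F=1024/335 G=1024/335 H=2048/2501] → run H
t=7: vr[B=1024/335 F=1024/335 G=1024/335 H=3072/2501] → run H
t=8: vr[B=1024/335 F=1024/335 G=1024/335 H=4096/2501] → run H
t=9: vr[B=1024/335 F=1024/335 G=1024/335 H=5120/2501] → run H
t=10: vr[B=1024/335 F=1024/335 G=1024/335 H=6144/2501] → run H
t=11: vr[B=1024/335 F=1024/335 G=1024/335] → run B
t=12: vr[B=2048/335 F=1024/335 G=1024/335] → run F
t=13: vr[B=2048/335 F=2048/335 G=1024/335] → run G
t=14: vr[B=2048/335 F=2048/335 G=2048/335] → run B
t=15: vr[B=3072/335 F=2048/335 G=2048/335] → run F
t=16: vr[B=3072/335 F=3072/335 G=2048/335] → run G
t=17: vr[B=3072/335 F=3072/335 G=3072/335] → run B
t=18: vr[B=4096/335 F=3072/335 G=3072/335] → run F
t=19: vr[B=4096/335 G=3072/335] → run G
t=20: vr[B=4096/335 G=4096/335] → run B
t=21: vr[B=1024/67 G=4096/335] → run G
t=22: vr[B=1024/67 G=1024/67] → run B
t=23: vr[G=1024/67] → run G
t=24: vr[G=6144/335] → run G
t=25: vr[G=7168/335] → run G
t=26: (idle)
t=27: (idle)
t=28: (idle)
t=29: (idle)

running at tick 6 = H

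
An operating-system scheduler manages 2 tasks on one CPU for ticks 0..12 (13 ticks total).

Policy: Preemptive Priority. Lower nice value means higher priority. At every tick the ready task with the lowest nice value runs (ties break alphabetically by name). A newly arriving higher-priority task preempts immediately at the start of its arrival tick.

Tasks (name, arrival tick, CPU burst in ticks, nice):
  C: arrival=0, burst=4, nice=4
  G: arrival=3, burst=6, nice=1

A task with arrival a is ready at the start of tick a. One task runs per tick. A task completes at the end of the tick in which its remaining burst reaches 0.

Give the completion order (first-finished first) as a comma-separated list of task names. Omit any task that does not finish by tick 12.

completion order = G, C

t=0: ready={C} → run C
t=1: ready={C} → run C
t=2: ready={C} → run C
t=3: ready={C,G} → run G
t=4: ready={C,G} → run G
t=5: ready={C,G} → run G
t=6: ready={C,G} → run G
t=7: ready={C,G} → run G
t=8: ready={C,G} → run G
t=9: ready={C} → run C
t=10: (idle)
t=11: (idle)
t=12: (idle)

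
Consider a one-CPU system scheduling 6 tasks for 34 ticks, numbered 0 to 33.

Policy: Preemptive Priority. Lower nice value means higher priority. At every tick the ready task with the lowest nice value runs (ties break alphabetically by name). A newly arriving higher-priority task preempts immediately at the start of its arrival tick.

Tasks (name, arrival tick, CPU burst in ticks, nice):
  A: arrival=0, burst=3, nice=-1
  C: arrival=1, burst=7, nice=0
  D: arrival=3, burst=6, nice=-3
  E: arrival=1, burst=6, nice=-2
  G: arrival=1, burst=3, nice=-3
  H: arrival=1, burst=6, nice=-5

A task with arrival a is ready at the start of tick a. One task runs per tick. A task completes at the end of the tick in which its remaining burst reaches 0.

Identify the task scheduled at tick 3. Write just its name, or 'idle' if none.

t=0: ready={A} → run A
t=1: ready={A,C,E,G,H} → run H
t=2: ready={A,C,E,G,H} → run H
t=3: ready={A,C,D,E,G,H} → run H
t=4: ready={A,C,D,E,G,H} → run H
t=5: ready={A,C,D,E,G,H} → run H
t=6: ready={A,C,D,E,G,H} → run H
t=7: ready={A,C,D,E,G} → run D
t=8: ready={A,C,D,E,G} → run D
t=9: ready={A,C,D,E,G} → run D
t=10: ready={A,C,D,E,G} → run D
t=11: ready={A,C,D,E,G} → run D
t=12: ready={A,C,D,E,G} → run D
t=13: ready={A,C,E,G} → run G
t=14: ready={A,C,E,G} → run G
t=15: ready={A,C,E,G} → run G
t=16: ready={A,C,E} → run E
t=17: ready={A,C,E} → run E
t=18: ready={A,C,E} → run E
t=19: ready={A,C,E} → run E
t=20: ready={A,C,E} → run E
t=21: ready={A,C,E} → run E
t=22: ready={A,C} → run A
t=23: ready={A,C} → run A
t=24: ready={C} → run C
t=25: ready={C} → run C
t=26: ready={C} → run C
t=27: ready={C} → run C
t=28: ready={C} → run C
t=29: ready={C} → run C
t=30: ready={C} → run C
t=31: (idle)
t=32: (idle)
t=33: (idle)

running at tick 3 = H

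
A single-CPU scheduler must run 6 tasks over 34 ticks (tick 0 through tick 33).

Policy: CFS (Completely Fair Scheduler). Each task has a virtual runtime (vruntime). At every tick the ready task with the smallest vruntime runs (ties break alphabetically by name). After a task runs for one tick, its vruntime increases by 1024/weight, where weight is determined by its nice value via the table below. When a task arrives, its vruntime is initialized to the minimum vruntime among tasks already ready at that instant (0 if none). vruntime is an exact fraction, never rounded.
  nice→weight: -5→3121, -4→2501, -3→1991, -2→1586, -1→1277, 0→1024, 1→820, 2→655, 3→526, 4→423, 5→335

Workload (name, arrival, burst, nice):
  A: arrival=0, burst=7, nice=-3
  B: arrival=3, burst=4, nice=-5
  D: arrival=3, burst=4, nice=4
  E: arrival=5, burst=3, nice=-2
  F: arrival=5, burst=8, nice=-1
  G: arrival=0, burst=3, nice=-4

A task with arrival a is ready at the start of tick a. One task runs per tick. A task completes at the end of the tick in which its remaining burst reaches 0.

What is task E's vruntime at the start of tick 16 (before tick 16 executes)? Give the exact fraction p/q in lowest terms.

t=0: vr[A=0 G=0] → run A
t=1: vr[A=1024/1991 G=0] → run G
t=2: vr[A=1024/1991 G=1024/2501] → run G
t=3: vr[A=1024/1991 B=1024/1991 D=1024/1991 G=2048/2501] → run A
t=4: vr[A=2048/1991 B=1024/1991 D=1024/1991 G=2048/2501] → run B
t=5: vr[A=2048/1991 B=5234688/6213911 D=1024/1991 E=1024/1991 F=1024/1991 G=2048/2501] → run D
t=6: vr[A=2048/1991 B=5234688/6213911 D=2471936/842193 E=1024/1991 F=1024/1991 G=2048/2501] → run E
t=7: vr[A=2048/1991 B=5234688/6213911 D=2471936/842193 E=1831424/1578863 F=1024/1991 G=2048/2501] → run F
t=8: vr[A=2048/1991 B=5234688/6213911 D=2471936/842193 E=1831424/1578863 F=3346432/2542507 G=2048/2501] → run G
t=9: vr[A=2048/1991 B=5234688/6213911 D=2471936/842193 E=1831424/1578863 F=3346432/2542507] → run B
t=10: vr[A=2048/1991 B=7273472/6213911 D=2471936/842193 E=1831424/1578863 F=3346432/2542507] → run A
t=11: vr[A=3072/1991 B=7273472/6213911 D=2471936/842193 E=1831424/1578863 F=3346432/2542507] → run E
t=12: vr[A=3072/1991 B=7273472/6213911 D=2471936/842193 E=2850816/1578863 F=3346432/2542507] → run B
t=13: vr[A=3072/1991 B=9312256/6213911 D=2471936/842193 E=2850816/1578863 F=3346432/2542507] → run F
t=14: vr[A=3072/1991 B=9312256/6213911 D=2471936/842193 E=2850816/1578863 F=5385216/2542507] → run B
t=15: vr[A=3072/1991 D=2471936/842193 E=2850816/1578863 F=5385216/2542507] → run A
t=16: vr[A=4096/1991 D=2471936/842193 E=2850816/1578863 F=5385216/2542507] → run E
t=17: vr[A=4096/1991 D=2471936/842193 F=5385216/2542507] → run A
t=18: vr[A=5120/1991 D=2471936/842193 F=5385216/2542507] → run F
t=19: vr[A=5120/1991 D=2471936/842193 F=7424000/2542507] → run A
t=20: vr[A=6144/1991 D=2471936/842193 F=7424000/2542507] → run F
t=21: vr[A=6144/1991 D=2471936/842193 F=9462784/2542507] → run D
t=22: vr[A=6144/1991 D=4510720/842193 F=9462784/2542507] → run A
t=23: vr[D=4510720/842193 F=9462784/2542507] → run F
t=24: vr[D=4510720/842193 F=11501568/2542507] → run F
t=25: vr[D=4510720/842193 F=13540352/2542507] → run F
t=26: vr[D=4510720/842193 F=15579136/2542507] → run D
t=27: vr[D=2183168/280731 F=15579136/2542507] → run F
t=28: vr[D=2183168/280731] → run D
t=29: (idle)
t=30: (idle)
t=31: (idle)
t=32: (idle)
t=33: (idle)

vruntime(E, start of tick 16) = 2850816/1578863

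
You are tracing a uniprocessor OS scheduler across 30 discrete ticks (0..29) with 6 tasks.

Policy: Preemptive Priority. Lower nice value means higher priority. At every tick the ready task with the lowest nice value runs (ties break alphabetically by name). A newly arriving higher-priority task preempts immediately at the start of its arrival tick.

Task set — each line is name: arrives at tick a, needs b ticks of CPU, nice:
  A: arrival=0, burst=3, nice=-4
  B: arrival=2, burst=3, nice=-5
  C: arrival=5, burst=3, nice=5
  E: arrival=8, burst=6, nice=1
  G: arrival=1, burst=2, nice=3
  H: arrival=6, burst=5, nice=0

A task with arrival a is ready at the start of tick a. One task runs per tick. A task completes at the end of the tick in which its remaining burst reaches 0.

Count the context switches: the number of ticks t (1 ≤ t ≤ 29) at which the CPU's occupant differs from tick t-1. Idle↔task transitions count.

context switches = 7

t=0: ready={A} → run A
t=1: ready={A,G} → run A
t=2: ready={A,B,G} → run B
t=3: ready={A,B,G} → run B
t=4: ready={A,B,G} → run B
t=5: ready={A,C,G} → run A
t=6: ready={C,G,H} → run H
t=7: ready={C,G,H} → run H
t=8: ready={C,E,G,H} → run H
t=9: ready={C,E,G,H} → run H
t=10: ready={C,E,G,H} → run H
t=11: ready={C,E,G} → run E
t=12: ready={C,E,G} → run E
t=13: ready={C,E,G} → run E
t=14: ready={C,E,G} → run E
t=15: ready={C,E,G} → run E
t=16: ready={C,E,G} → run E
t=17: ready={C,G} → run G
t=18: ready={C,G} → run G
t=19: ready={C} → run C
t=20: ready={C} → run C
t=21: ready={C} → run C
t=22: (idle)
t=23: (idle)
t=24: (idle)
t=25: (idle)
t=26: (idle)
t=27: (idle)
t=28: (idle)
t=29: (idle)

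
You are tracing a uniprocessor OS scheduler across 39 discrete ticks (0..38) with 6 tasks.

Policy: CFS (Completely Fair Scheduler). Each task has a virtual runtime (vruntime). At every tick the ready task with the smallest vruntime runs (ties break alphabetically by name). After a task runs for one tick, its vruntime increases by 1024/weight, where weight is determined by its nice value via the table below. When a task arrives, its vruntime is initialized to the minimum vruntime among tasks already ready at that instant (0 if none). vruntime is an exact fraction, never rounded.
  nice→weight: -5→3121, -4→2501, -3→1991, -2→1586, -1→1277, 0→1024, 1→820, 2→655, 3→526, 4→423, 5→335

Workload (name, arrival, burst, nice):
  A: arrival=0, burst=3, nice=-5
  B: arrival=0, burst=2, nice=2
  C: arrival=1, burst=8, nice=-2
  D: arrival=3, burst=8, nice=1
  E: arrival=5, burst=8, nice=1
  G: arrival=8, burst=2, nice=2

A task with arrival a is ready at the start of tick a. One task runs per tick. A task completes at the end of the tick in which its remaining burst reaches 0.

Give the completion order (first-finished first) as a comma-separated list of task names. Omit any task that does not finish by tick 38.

completion order = A, B, G, C, D, E

t=0: vr[A=0 B=0] → run A
t=1: vr[A=1024/3121 B=0 C=0] → run B
t=2: vr[A=1024/3121 B=1024/655 C=0] → run C
t=3: vr[A=1024/3121 B=1024/655 C=512/793 D=1024/3121] → run A
t=4: vr[A=2048/3121 B=1024/655 C=512/793 D=1024/3121] → run D
t=5: vr[A=2048/3121 B=1024/655 C=512/793 D=1008896/639805 E=512/793] → run C
t=6: vr[A=2048/3121 B=1024/655 C=1024/793 D=1008896/639805 E=512/793] → run E
t=7: vr[A=2048/3121 B=1024/655 C=1024/793 D=1008896/639805 E=307968/162565] → run A
t=8: vr[B=1024/655 C=1024/793 D=1008896/639805 E=307968/162565 G=1024/793] → run C
t=9: vr[B=1024/655 C=1536/793 D=1008896/639805 E=307968/162565 G=1024/793] → run G
t=10: vr[B=1024/655 C=1536/793 D=1008896/639805 E=307968/162565 G=1482752/519415] → run B
t=11: vr[C=1536/793 D=1008896/639805 E=307968/162565 G=1482752/519415] → run D
t=12: vr[C=1536/793 D=1807872/639805 E=307968/162565 G=1482752/519415] → run E
t=13: vr[C=1536/793 D=1807872/639805 E=510976/162565 G=1482752/519415] → run C
t=14: vr[C=2048/793 D=1807872/639805 E=510976/162565 G=1482752/519415] → run C
t=15: vr[C=2560/793 D=1807872/639805 E=510976/162565 G=1482752/519415] → run D
t=16: vr[C=2560/793 D=2606848/639805 E=510976/162565 G=1482752/519415] → run G
t=17: vr[C=2560/793 D=2606848/639805 E=510976/162565] → run E
t=18: vr[C=2560/793 D=2606848/639805 E=713984/162565] → run C
t=19: vr[C=3072/793 D=2606848/639805 E=713984/162565] → run C
t=20: vr[C=3584/793 D=2606848/639805 E=713984/162565] → run D
t=21: vr[C=3584/793 D=3405824/639805 E=713984/162565] → run E
t=22: vr[C=3584/793 D=3405824/639805 E=916992/162565] → run C
t=23: vr[D=3405824/639805 E=916992/162565] → run D
t=24: vr[D=840960/127961 E=916992/162565] → run E
t=25: vr[D=840960/127961 E=224000/32513] → run D
t=26: vr[D=5003776/639805 E=224000/32513] → run E
t=27: vr[D=5003776/639805 E=1323008/162565] → run D
t=28: vr[D=5802752/639805 E=1323008/162565] → run E
t=29: vr[D=5802752/639805 E=1526016/162565] → run D
t=30: vr[E=1526016/162565] → run E
t=31: (idle)
t=32: (idle)
t=33: (idle)
t=34: (idle)
t=35: (idle)
t=36: (idle)
t=37: (idle)
t=38: (idle)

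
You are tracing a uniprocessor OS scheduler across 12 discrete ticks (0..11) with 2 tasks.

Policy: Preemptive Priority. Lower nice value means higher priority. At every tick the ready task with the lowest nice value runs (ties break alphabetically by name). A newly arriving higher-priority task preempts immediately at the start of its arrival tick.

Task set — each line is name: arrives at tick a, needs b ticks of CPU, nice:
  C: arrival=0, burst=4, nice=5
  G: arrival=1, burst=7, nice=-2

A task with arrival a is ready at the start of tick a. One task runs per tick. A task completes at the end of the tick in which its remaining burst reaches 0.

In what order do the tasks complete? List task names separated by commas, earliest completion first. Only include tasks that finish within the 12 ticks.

completion order = G, C

t=0: ready={C} → run C
t=1: ready={C,G} → run G
t=2: ready={C,G} → run G
t=3: ready={C,G} → run G
t=4: ready={C,G} → run G
t=5: ready={C,G} → run G
t=6: ready={C,G} → run G
t=7: ready={C,G} → run G
t=8: ready={C} → run C
t=9: ready={C} → run C
t=10: ready={C} → run C
t=11: (idle)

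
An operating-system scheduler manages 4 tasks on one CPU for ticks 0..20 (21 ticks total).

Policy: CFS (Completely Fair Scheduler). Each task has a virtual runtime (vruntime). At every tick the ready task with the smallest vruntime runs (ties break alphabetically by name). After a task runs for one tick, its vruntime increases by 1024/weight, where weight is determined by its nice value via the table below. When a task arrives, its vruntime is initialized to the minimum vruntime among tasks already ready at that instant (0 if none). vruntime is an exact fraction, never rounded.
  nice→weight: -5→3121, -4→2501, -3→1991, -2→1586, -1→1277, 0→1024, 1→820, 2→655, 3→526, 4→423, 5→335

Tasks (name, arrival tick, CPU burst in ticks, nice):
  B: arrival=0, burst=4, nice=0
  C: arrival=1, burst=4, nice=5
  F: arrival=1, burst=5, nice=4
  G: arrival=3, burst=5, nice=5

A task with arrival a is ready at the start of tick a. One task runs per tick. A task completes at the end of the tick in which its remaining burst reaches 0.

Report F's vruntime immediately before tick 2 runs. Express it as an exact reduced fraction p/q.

vruntime(F, start of tick 2) = 1/1

t=0: vr[B=0] → run B
t=1: vr[B=1 C=1 F=1] → run B
t=2: vr[B=2 C=1 F=1] → run C
t=3: vr[B=2 C=1359/335 F=1 G=1] → run F
t=4: vr[B=2 C=1359/335 F=1447/423 G=1] → run G
t=5: vr[B=2 C=1359/335 F=1447/423 G=1359/335] → run B
t=6: vr[B=3 C=1359/335 F=1447/423 G=1359/335] → run B
t=7: vr[C=1359/335 F=1447/423 G=1359/335] → run F
t=8: vr[C=1359/335 F=2471/423 G=1359/335] → run C
t=9: vr[C=2383/335 F=2471/423 G=1359/335] → run G
t=10: vr[C=2383/335 F=2471/423 G=2383/335] → run F
t=11: vr[C=2383/335 F=1165/141 G=2383/335] → run C
t=12: vr[C=3407/335 F=1165/141 G=2383/335] → run G
t=13: vr[C=3407/335 F=1165/141 G=3407/335] → run F
t=14: vr[C=3407/335 F=4519/423 G=3407/335] → run C
t=15: vr[F=4519/423 G=3407/335] → run G
t=16: vr[F=4519/423 G=4431/335] → run F
t=17: vr[G=4431/335] → run G
t=18: (idle)
t=19: (idle)
t=20: (idle)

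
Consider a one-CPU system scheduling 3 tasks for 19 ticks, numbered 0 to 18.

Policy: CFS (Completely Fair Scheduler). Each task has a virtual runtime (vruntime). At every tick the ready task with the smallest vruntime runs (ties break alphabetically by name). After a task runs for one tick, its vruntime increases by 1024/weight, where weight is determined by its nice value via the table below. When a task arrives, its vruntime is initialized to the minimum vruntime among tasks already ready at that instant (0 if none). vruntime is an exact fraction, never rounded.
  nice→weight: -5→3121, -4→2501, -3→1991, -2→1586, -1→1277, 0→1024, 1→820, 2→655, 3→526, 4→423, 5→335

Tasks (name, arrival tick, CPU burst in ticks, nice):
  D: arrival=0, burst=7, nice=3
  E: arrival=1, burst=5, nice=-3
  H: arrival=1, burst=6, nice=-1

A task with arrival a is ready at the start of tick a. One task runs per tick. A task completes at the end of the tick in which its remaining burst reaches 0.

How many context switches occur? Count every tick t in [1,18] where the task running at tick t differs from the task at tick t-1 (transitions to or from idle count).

context switches = 13

t=0: vr[D=0] → run D
t=1: vr[D=512/263 E=512/263 H=512/263] → run D
t=2: vr[D=1024/263 E=512/263 H=512/263] → run E
t=3: vr[D=1024/263 E=1288704/523633 H=512/263] → run H
t=4: vr[D=1024/263 E=1288704/523633 H=923136/335851] → run E
t=5: vr[D=1024/263 E=1558016/523633 H=923136/335851] → run H
t=6: vr[D=1024/263 E=1558016/523633 H=1192448/335851] → run E
t=7: vr[D=1024/263 E=1827328/523633 H=1192448/335851] → run E
t=8: vr[D=1024/263 E=2096640/523633 H=1192448/335851] → run H
t=9: vr[D=1024/263 E=2096640/523633 H=1461760/335851] → run D
t=10: vr[D=1536/263 E=2096640/523633 H=1461760/335851] → run E
t=11: vr[D=1536/263 H=1461760/335851] → run H
t=12: vr[D=1536/263 H=1731072/335851] → run H
t=13: vr[D=1536/263 H=2000384/335851] → run D
t=14: vr[D=2048/263 H=2000384/335851] → run H
t=15: vr[D=2048/263] → run D
t=16: vr[D=2560/263] → run D
t=17: vr[D=3072/263] → run D
t=18: (idle)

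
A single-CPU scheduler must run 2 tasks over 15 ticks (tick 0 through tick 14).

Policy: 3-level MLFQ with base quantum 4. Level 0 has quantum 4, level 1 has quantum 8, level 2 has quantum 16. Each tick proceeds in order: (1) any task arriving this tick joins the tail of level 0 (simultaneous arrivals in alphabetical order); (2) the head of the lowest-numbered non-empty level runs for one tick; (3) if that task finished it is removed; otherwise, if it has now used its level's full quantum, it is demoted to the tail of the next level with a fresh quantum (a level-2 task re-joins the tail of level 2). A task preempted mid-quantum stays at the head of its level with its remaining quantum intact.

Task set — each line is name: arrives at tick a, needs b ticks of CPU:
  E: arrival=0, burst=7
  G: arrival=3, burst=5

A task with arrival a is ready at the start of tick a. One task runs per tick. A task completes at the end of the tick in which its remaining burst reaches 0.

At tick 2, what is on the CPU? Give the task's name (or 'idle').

running at tick 2 = E

t=0: L0/L1/L2 = E/-/- → run E
t=1: L0/L1/L2 = E/-/- → run E
t=2: L0/L1/L2 = E/-/- → run E
t=3: L0/L1/L2 = EG/-/- → run E
t=4: L0/L1/L2 = G/E/- → run G
t=5: L0/L1/L2 = G/E/- → run G
t=6: L0/L1/L2 = G/E/- → run G
t=7: L0/L1/L2 = G/E/- → run G
t=8: L0/L1/L2 = -/EG/- → run E
t=9: L0/L1/L2 = -/EG/- → run E
t=10: L0/L1/L2 = -/EG/- → run E
t=11: L0/L1/L2 = -/G/- → run G
t=12: (idle)
t=13: (idle)
t=14: (idle)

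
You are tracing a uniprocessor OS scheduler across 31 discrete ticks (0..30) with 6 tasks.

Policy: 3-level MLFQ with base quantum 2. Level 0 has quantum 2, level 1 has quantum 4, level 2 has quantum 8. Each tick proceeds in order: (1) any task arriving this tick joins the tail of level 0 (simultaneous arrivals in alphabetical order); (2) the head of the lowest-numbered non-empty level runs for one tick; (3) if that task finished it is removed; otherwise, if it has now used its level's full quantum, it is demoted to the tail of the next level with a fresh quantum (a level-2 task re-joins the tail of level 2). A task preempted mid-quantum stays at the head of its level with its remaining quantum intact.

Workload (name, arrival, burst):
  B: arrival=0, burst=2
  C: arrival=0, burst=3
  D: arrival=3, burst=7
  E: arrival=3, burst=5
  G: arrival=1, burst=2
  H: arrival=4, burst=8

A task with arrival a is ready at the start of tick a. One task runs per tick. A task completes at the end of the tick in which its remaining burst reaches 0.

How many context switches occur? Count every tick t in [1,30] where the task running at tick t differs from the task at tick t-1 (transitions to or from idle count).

t=0: L0/L1/L2 = BC/-/- → run B
t=1: L0/L1/L2 = BCG/-/- → run B
t=2: L0/L1/L2 = CG/-/- → run C
t=3: L0/L1/L2 = CGDE/-/- → run C
t=4: L0/L1/L2 = GDEH/C/- → run G
t=5: L0/L1/L2 = GDEH/C/- → run G
t=6: L0/L1/L2 = DEH/C/- → run D
t=7: L0/L1/L2 = DEH/C/- → run D
t=8: L0/L1/L2 = EH/CD/- → run E
t=9: L0/L1/L2 = EH/CD/- → run E
t=10: L0/L1/L2 = H/CDE/- → run H
t=11: L0/L1/L2 = H/CDE/- → run H
t=12: L0/L1/L2 = -/CDEH/- → run C
t=13: L0/L1/L2 = -/DEH/- → run D
t=14: L0/L1/L2 = -/DEH/- → run D
t=15: L0/L1/L2 = -/DEH/- → run D
t=16: L0/L1/L2 = -/DEH/- → run D
t=17: L0/L1/L2 = -/EH/D → run E
t=18: L0/L1/L2 = -/EH/D → run E
t=19: L0/L1/L2 = -/EH/D → run E
t=20: L0/L1/L2 = -/H/D → run H
t=21: L0/L1/L2 = -/H/D → run H
t=22: L0/L1/L2 = -/H/D → run H
t=23: L0/L1/L2 = -/H/D → run H
t=24: L0/L1/L2 = -/-/DH → run D
t=25: L0/L1/L2 = -/-/H → run H
t=26: L0/L1/L2 = -/-/H → run H
t=27: (idle)
t=28: (idle)
t=29: (idle)
t=30: (idle)

context switches = 12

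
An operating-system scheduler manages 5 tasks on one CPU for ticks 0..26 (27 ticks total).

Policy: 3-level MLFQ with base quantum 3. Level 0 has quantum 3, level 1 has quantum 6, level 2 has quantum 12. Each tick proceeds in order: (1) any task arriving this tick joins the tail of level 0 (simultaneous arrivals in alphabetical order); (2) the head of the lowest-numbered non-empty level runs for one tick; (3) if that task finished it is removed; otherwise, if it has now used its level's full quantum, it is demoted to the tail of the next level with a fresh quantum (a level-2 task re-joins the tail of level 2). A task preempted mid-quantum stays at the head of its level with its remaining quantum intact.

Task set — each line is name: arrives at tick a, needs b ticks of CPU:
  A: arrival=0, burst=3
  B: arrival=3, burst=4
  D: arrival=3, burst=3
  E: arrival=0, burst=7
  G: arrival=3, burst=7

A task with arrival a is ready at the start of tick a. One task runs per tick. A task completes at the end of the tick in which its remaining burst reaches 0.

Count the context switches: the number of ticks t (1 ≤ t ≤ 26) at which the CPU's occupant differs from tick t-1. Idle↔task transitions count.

t=0: L0/L1/L2 = AE/-/- → run A
t=1: L0/L1/L2 = AE/-/- → run A
t=2: L0/L1/L2 = AE/-/- → run A
t=3: L0/L1/L2 = EBDG/-/- → run E
t=4: L0/L1/L2 = EBDG/-/- → run E
t=5: L0/L1/L2 = EBDG/-/- → run E
t=6: L0/L1/L2 = BDG/E/- → run B
t=7: L0/L1/L2 = BDG/E/- → run B
t=8: L0/L1/L2 = BDG/E/- → run B
t=9: L0/L1/L2 = DG/EB/- → run D
t=10: L0/L1/L2 = DG/EB/- → run D
t=11: L0/L1/L2 = DG/EB/- → run D
t=12: L0/L1/L2 = G/EB/- → run G
t=13: L0/L1/L2 = G/EB/- → run G
t=14: L0/L1/L2 = G/EB/- → run G
t=15: L0/L1/L2 = -/EBG/- → run E
t=16: L0/L1/L2 = -/EBG/- → run E
t=17: L0/L1/L2 = -/EBG/- → run E
t=18: L0/L1/L2 = -/EBG/- → run E
t=19: L0/L1/L2 = -/BG/- → run B
t=20: L0/L1/L2 = -/G/- → run G
t=21: L0/L1/L2 = -/G/- → run G
t=22: L0/L1/L2 = -/G/- → run G
t=23: L0/L1/L2 = -/G/- → run G
t=24: (idle)
t=25: (idle)
t=26: (idle)

context switches = 8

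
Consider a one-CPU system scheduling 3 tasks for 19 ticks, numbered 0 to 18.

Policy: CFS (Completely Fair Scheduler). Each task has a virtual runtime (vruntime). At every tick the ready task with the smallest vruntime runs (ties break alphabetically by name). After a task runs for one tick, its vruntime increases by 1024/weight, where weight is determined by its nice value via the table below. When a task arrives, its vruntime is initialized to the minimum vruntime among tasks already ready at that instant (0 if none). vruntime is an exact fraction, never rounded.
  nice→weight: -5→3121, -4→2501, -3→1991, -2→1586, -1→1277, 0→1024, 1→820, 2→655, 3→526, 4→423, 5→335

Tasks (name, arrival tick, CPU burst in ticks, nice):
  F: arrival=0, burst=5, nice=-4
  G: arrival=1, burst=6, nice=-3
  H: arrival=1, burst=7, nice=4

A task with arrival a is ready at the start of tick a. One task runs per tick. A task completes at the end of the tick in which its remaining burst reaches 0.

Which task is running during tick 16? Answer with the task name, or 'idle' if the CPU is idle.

t=0: vr[F=0] → run F
t=1: vr[F=1024/2501 G=1024/2501 H=1024/2501] → run F
t=2: vr[F=2048/2501 G=1024/2501 H=1024/2501] → run G
t=3: vr[F=2048/2501 G=4599808/4979491 H=1024/2501] → run H
t=4: vr[F=2048/2501 G=4599808/4979491 H=2994176/1057923] → run F
t=5: vr[F=3072/2501 G=4599808/4979491 H=2994176/1057923] → run G
t=6: vr[F=3072/2501 G=7160832/4979491 H=2994176/1057923] → run F
t=7: vr[F=4096/2501 G=7160832/4979491 H=2994176/1057923] → run G
t=8: vr[F=4096/2501 G=9721856/4979491 H=2994176/1057923] → run F
t=9: vr[G=9721856/4979491 H=2994176/1057923] → run G
t=10: vr[G=12282880/4979491 H=2994176/1057923] → run G
t=11: vr[G=14843904/4979491 H=2994176/1057923] → run H
t=12: vr[G=14843904/4979491 H=5555200/1057923] → run G
t=13: vr[H=5555200/1057923] → run H
t=14: vr[H=2705408/352641] → run H
t=15: vr[H=10677248/1057923] → run H
t=16: vr[H=13238272/1057923] → run H
t=17: vr[H=5266432/352641] → run H
t=18: (idle)

running at tick 16 = H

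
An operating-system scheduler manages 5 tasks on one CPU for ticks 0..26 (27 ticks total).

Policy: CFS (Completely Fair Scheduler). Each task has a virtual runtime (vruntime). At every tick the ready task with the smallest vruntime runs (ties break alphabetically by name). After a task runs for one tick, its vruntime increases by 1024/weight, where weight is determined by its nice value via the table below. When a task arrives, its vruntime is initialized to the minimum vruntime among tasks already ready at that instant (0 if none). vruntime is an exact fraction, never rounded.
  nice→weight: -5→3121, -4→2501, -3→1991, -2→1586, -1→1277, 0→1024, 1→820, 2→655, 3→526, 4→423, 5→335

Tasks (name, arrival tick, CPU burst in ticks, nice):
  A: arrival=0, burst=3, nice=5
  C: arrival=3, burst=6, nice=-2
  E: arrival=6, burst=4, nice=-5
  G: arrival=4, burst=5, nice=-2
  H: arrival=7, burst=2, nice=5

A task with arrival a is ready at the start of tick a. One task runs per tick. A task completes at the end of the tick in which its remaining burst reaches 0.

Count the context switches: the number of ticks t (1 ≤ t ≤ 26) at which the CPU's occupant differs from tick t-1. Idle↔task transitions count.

t=0: vr[A=0] → run A
t=1: vr[A=1024/335] → run A
t=2: vr[A=2048/335] → run A
t=3: vr[C=0] → run C
t=4: vr[C=512/793 G=512/793] → run C
t=5: vr[C=1024/793 G=512/793] → run G
t=6: vr[C=1024/793 E=1024/793 G=1024/793] → run C
t=7: vr[C=1536/793 E=1024/793 G=1024/793 H=1024/793] → run E
t=8: vr[C=1536/793 E=4007936/2474953 G=1024/793 H=1024/793] → run G
t=9: vr[C=1536/793 E=4007936/2474953 G=1536/793 H=1024/793] → run H
t=10: vr[C=1536/793 E=4007936/2474953 G=1536/793 H=1155072/265655] → run E
t=11: vr[C=1536/793 E=4819968/2474953 G=1536/793 H=1155072/265655] → run C
t=12: vr[C=2048/793 E=4819968/2474953 G=1536/793 H=1155072/265655] → run G
t=13: vr[C=2048/793 E=4819968/2474953 G=2048/793 H=1155072/265655] → run E
t=14: vr[C=2048/793 E=5632000/2474953 G=2048/793 H=1155072/265655] → run E
t=15: vr[C=2048/793 G=2048/793 H=1155072/265655] → run C
t=16: vr[C=2560/793 G=2048/793 H=1155072/265655] → run G
t=17: vr[C=2560/793 G=2560/793 H=1155072/265655] → run C
t=18: vr[G=2560/793 H=1155072/265655] → run G
t=19: vr[H=1155072/265655] → run H
t=20: (idle)
t=21: (idle)
t=22: (idle)
t=23: (idle)
t=24: (idle)
t=25: (idle)
t=26: (idle)

context switches = 16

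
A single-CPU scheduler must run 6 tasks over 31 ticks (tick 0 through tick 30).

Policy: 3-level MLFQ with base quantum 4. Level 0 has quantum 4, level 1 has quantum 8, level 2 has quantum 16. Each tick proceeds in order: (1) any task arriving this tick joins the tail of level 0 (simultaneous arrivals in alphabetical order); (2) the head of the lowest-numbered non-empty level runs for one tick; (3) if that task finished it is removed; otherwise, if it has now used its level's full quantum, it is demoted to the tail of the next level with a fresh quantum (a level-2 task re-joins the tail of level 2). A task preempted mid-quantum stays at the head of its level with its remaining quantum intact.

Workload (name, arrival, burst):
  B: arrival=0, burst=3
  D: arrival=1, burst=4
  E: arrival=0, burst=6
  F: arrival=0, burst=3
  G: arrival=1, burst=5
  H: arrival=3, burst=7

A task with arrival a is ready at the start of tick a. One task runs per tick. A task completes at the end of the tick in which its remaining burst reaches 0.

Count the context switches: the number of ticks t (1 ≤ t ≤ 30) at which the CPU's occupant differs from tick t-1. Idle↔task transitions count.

context switches = 9

t=0: L0/L1/L2 = BEF/-/- → run B
t=1: L0/L1/L2 = BEFDG/-/- → run B
t=2: L0/L1/L2 = BEFDG/-/- → run B
t=3: L0/L1/L2 = EFDGH/-/- → run E
t=4: L0/L1/L2 = EFDGH/-/- → run E
t=5: L0/L1/L2 = EFDGH/-/- → run E
t=6: L0/L1/L2 = EFDGH/-/- → run E
t=7: L0/L1/L2 = FDGH/E/- → run F
t=8: L0/L1/L2 = FDGH/E/- → run F
t=9: L0/L1/L2 = FDGH/E/- → run F
t=10: L0/L1/L2 = DGH/E/- → run D
t=11: L0/L1/L2 = DGH/E/- → run D
t=12: L0/L1/L2 = DGH/E/- → run D
t=13: L0/L1/L2 = DGH/E/- → run D
t=14: L0/L1/L2 = GH/E/- → run G
t=15: L0/L1/L2 = GH/E/- → run G
t=16: L0/L1/L2 = GH/E/- → run G
t=17: L0/L1/L2 = GH/E/- → run G
t=18: L0/L1/L2 = H/EG/- → run H
t=19: L0/L1/L2 = H/EG/- → run H
t=20: L0/L1/L2 = H/EG/- → run H
t=21: L0/L1/L2 = H/EG/- → run H
t=22: L0/L1/L2 = -/EGH/- → run E
t=23: L0/L1/L2 = -/EGH/- → run E
t=24: L0/L1/L2 = -/GH/- → run G
t=25: L0/L1/L2 = -/H/- → run H
t=26: L0/L1/L2 = -/H/- → run H
t=27: L0/L1/L2 = -/H/- → run H
t=28: (idle)
t=29: (idle)
t=30: (idle)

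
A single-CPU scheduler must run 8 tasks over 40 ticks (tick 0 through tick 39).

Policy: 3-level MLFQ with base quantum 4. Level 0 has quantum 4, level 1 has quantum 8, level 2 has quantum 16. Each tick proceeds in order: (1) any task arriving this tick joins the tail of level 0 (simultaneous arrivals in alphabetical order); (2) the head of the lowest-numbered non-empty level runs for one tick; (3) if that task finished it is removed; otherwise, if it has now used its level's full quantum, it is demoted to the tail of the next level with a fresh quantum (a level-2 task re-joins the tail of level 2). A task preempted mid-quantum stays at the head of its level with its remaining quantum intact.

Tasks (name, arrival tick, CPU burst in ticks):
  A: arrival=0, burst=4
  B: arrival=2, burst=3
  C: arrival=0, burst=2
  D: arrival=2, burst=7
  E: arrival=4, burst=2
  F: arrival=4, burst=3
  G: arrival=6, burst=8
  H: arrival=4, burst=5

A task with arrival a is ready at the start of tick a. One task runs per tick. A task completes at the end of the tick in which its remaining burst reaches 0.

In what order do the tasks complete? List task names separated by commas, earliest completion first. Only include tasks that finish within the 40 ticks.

completion order = A, C, B, E, F, D, H, G

t=0: L0/L1/L2 = AC/-/- → run A
t=1: L0/L1/L2 = AC/-/- → run A
t=2: L0/L1/L2 = ACBD/-/- → run A
t=3: L0/L1/L2 = ACBD/-/- → run A
t=4: L0/L1/L2 = CBDEFH/-/- → run C
t=5: L0/L1/L2 = CBDEFH/-/- → run C
t=6: L0/L1/L2 = BDEFHG/-/- → run B
t=7: L0/L1/L2 = BDEFHG/-/- → run B
t=8: L0/L1/L2 = BDEFHG/-/- → run B
t=9: L0/L1/L2 = DEFHG/-/- → run D
t=10: L0/L1/L2 = DEFHG/-/- → run D
t=11: L0/L1/L2 = DEFHG/-/- → run D
t=12: L0/L1/L2 = DEFHG/-/- → run D
t=13: L0/L1/L2 = EFHG/D/- → run E
t=14: L0/L1/L2 = EFHG/D/- → run E
t=15: L0/L1/L2 = FHG/D/- → run F
t=16: L0/L1/L2 = FHG/D/- → run F
t=17: L0/L1/L2 = FHG/D/- → run F
t=18: L0/L1/L2 = HG/D/- → run H
t=19: L0/L1/L2 = HG/D/- → run H
t=20: L0/L1/L2 = HG/D/- → run H
t=21: L0/L1/L2 = HG/D/- → run H
t=22: L0/L1/L2 = G/DH/- → run G
t=23: L0/L1/L2 = G/DH/- → run G
t=24: L0/L1/L2 = G/DH/- → run G
t=25: L0/L1/L2 = G/DH/- → run G
t=26: L0/L1/L2 = -/DHG/- → run D
t=27: L0/L1/L2 = -/DHG/- → run D
t=28: L0/L1/L2 = -/DHG/- → run D
t=29: L0/L1/L2 = -/HG/- → run H
t=30: L0/L1/L2 = -/G/- → run G
t=31: L0/L1/L2 = -/G/- → run G
t=32: L0/L1/L2 = -/G/- → run G
t=33: L0/L1/L2 = -/G/- → run G
t=34: (idle)
t=35: (idle)
t=36: (idle)
t=37: (idle)
t=38: (idle)
t=39: (idle)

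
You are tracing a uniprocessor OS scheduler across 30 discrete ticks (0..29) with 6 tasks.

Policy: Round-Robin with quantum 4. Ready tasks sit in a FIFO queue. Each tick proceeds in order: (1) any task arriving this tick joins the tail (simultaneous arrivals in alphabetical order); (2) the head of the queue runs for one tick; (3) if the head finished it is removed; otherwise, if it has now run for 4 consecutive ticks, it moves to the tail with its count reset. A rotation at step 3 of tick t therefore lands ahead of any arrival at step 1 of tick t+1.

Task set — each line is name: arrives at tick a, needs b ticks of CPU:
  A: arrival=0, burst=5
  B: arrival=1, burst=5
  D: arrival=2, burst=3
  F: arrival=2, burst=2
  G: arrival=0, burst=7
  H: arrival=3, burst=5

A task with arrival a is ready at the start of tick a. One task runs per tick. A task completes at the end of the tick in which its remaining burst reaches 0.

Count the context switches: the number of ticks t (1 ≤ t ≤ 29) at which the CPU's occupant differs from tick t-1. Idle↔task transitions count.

context switches = 10

t=0: queue=[A,G] q_used=0 → run A
t=1: queue=[A,G,B] q_used=1 → run A
t=2: queue=[A,G,B,D,F] q_used=2 → run A
t=3: queue=[A,G,B,D,F,H] q_used=3 → run A
t=4: queue=[G,B,D,F,H,A] q_used=0 → run G
t=5: queue=[G,B,D,F,H,A] q_used=1 → run G
t=6: queue=[G,B,D,F,H,A] q_used=2 → run G
t=7: queue=[G,B,D,F,H,A] q_used=3 → run G
t=8: queue=[B,D,F,H,A,G] q_used=0 → run B
t=9: queue=[B,D,F,H,A,G] q_used=1 → run B
t=10: queue=[B,D,F,H,A,G] q_used=2 → run B
t=11: queue=[B,D,F,H,A,G] q_used=3 → run B
t=12: queue=[D,F,H,A,G,B] q_used=0 → run D
t=13: queue=[D,F,H,A,G,B] q_used=1 → run D
t=14: queue=[D,F,H,A,G,B] q_used=2 → run D
t=15: queue=[F,H,A,G,B] q_used=0 → run F
t=16: queue=[F,H,A,G,B] q_used=1 → run F
t=17: queue=[H,A,G,B] q_used=0 → run H
t=18: queue=[H,A,G,B] q_used=1 → run H
t=19: queue=[H,A,G,B] q_used=2 → run H
t=20: queue=[H,A,G,B] q_used=3 → run H
t=21: queue=[A,G,B,H] q_used=0 → run A
t=22: queue=[G,B,H] q_used=0 → run G
t=23: queue=[G,B,H] q_used=1 → run G
t=24: queue=[G,B,H] q_used=2 → run G
t=25: queue=[B,H] q_used=0 → run B
t=26: queue=[H] q_used=0 → run H
t=27: (idle)
t=28: (idle)
t=29: (idle)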